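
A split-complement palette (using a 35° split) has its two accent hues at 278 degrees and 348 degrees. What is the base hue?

133°

The accents sit 35° either side of the complement, so the complement is their short-arc midpoint on the wheel.
Short-arc midpoint of 278° and 348°: 313°.
Base is 180° from the complement: 313 − 180 = 133°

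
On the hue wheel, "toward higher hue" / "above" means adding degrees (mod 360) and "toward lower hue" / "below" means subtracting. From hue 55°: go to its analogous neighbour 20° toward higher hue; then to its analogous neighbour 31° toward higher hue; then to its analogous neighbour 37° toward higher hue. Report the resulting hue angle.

+20° (analog 20° ↑): 55 + 20 = 75°
+31° (analog 31° ↑): 75 + 31 = 106°
+37° (analog 37° ↑): 106 + 37 = 143°

143°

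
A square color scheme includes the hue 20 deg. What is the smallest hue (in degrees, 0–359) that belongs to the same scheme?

A square tetradic scheme places four hues every 90°.
The full set through 20° is {20°, 110°, 200°, 290°}.

20°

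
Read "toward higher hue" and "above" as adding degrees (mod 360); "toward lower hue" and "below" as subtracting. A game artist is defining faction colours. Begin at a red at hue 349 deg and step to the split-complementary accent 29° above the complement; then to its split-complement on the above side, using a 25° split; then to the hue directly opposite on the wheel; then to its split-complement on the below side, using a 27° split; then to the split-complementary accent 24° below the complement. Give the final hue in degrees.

172°

+209° (split-comp 29° ↑): 349 + 209 = 558 → 558 − 360 = 198°
+205° (split-comp 25° ↑): 198 + 205 = 403 → 403 − 360 = 43°
+180° (complement): 43 + 180 = 223°
+153° (split-comp 27° ↓): 223 + 153 = 376 → 376 − 360 = 16°
+156° (split-comp 24° ↓): 16 + 156 = 172°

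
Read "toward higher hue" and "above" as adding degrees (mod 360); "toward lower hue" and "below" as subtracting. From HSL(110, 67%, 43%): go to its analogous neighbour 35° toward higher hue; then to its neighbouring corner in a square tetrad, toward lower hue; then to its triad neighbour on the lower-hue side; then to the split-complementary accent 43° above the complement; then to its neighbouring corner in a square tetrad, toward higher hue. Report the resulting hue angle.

248°

analog 35° ↑ +35°: 110 + 35 = 145°
square ↓ −90°: 145 − 90 = 55°
triadic ↓ −120°: 55 − 120 = -65 → -65 + 360 = 295°
split-comp 43° ↑ +223°: 295 + 223 = 518 → 518 − 360 = 158°
square ↑ +90°: 158 + 90 = 248°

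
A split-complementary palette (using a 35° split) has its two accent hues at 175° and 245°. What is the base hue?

30°

The accents sit 35° either side of the complement, so the complement is their short-arc midpoint on the wheel.
Short-arc midpoint of 175° and 245°: 210°.
Base is 180° from the complement: 210 − 180 = 30°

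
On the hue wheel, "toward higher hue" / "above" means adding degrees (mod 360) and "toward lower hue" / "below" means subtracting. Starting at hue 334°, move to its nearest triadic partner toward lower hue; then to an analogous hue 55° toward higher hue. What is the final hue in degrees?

334 − 120 = 214°   (triadic ↓)
214 + 55 = 269°   (analog 55° ↑)

269°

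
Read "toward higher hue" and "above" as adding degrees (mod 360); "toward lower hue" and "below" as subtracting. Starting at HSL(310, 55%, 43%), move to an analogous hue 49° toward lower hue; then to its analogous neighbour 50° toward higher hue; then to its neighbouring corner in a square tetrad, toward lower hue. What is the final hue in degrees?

221°

310 − 49 = 261°   (analog 49° ↓)
261 + 50 = 311°   (analog 50° ↑)
311 − 90 = 221°   (square ↓)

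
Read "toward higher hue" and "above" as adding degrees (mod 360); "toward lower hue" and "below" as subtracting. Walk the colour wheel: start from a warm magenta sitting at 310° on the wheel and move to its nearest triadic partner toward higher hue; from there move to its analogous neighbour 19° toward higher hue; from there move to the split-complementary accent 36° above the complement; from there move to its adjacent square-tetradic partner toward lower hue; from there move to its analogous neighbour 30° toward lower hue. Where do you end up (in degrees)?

185°

triadic ↑ +120°: 310 + 120 = 430 → 430 − 360 = 70°
analog 19° ↑ +19°: 70 + 19 = 89°
split-comp 36° ↑ +216°: 89 + 216 = 305°
square ↓ −90°: 305 − 90 = 215°
analog 30° ↓ −30°: 215 − 30 = 185°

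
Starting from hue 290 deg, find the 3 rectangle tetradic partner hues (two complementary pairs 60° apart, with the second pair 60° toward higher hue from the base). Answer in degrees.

350°, 110°, 170°

A rectangular tetradic uses two complementary pairs 60° apart: offsets 0°, 60°, 180°, 240°.
290 + 60 = 350°
290 + 180 = 470 → 470 − 360 = 110°
290 + 240 = 530 → 530 − 360 = 170°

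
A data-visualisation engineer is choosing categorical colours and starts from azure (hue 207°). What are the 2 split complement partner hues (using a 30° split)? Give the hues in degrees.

Split-complementary hues sit 30° either side of the complement.
Complement of 207°: 207 + 180 = 387 → 387 − 360 = 27°
27 − 30 = -3 → -3 + 360 = 357°
27 + 30 = 57°

357° and 57°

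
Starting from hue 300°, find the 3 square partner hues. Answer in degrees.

300 + 90 = 390 → 390 − 360 = 30°
300 + 180 = 480 → 480 − 360 = 120°
300 + 270 = 570 → 570 − 360 = 210°

30°, 120°, and 210°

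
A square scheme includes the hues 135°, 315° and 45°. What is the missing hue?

225°

A square tetradic scheme places four hues every 90°.
The full set through 45° is {45°, 135°, 225°, 315°}.
Given {45°, 135°, 315°}, the missing hue is 225°.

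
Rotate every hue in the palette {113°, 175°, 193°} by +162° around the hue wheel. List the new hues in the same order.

113 + 162 = 275°
175 + 162 = 337°
193 + 162 = 355°

275°, 337°, 355°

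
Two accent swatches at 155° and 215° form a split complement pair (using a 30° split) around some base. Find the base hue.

The accents sit 30° either side of the complement, so the complement is their short-arc midpoint on the wheel.
Short-arc midpoint of 155° and 215°: 185°.
Base is 180° from the complement: 185 − 180 = 5°

5°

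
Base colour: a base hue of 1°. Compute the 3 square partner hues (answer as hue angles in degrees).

A square tetradic scheme places four hues every 90°.
1 + 90 = 91°
1 + 180 = 181°
1 + 270 = 271°

91°, 181°, 271°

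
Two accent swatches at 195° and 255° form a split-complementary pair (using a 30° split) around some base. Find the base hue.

45°

The accents sit 30° either side of the complement, so the complement is their short-arc midpoint on the wheel.
Short-arc midpoint of 195° and 255°: 225°.
Base is 180° from the complement: 225 − 180 = 45°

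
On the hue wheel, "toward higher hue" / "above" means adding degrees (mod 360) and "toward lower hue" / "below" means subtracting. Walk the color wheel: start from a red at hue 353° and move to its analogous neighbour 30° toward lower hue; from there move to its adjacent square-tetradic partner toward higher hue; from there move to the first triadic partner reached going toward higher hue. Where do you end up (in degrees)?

173°

−30° (analog 30° ↓): 353 − 30 = 323°
+90° (square ↑): 323 + 90 = 413 → 413 − 360 = 53°
+120° (triadic ↑): 53 + 120 = 173°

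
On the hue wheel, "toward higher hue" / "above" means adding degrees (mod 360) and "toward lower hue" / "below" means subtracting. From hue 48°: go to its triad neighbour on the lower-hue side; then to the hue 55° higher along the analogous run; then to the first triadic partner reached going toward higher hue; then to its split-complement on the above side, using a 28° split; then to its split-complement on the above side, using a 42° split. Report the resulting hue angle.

triadic ↓ −120°: 48 − 120 = -72 → -72 + 360 = 288°
analog 55° ↑ +55°: 288 + 55 = 343°
triadic ↑ +120°: 343 + 120 = 463 → 463 − 360 = 103°
split-comp 28° ↑ +208°: 103 + 208 = 311°
split-comp 42° ↑ +222°: 311 + 222 = 533 → 533 − 360 = 173°

173°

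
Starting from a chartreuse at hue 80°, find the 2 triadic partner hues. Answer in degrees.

200° and 320°

A triad places three hues 120° apart.
80 + 120 = 200°
80 + 240 = 320°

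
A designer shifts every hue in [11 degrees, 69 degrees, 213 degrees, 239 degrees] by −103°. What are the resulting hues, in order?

11 − 103 = -92 → -92 + 360 = 268°
69 − 103 = -34 → -34 + 360 = 326°
213 − 103 = 110°
239 − 103 = 136°

268°, 326°, 110°, 136°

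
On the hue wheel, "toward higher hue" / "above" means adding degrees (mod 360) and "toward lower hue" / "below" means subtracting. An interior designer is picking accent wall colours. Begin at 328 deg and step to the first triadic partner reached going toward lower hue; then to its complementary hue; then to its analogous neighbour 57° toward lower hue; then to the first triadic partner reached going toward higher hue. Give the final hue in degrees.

91°

triadic ↓ −120°: 328 − 120 = 208°
complement +180°: 208 + 180 = 388 → 388 − 360 = 28°
analog 57° ↓ −57°: 28 − 57 = -29 → -29 + 360 = 331°
triadic ↑ +120°: 331 + 120 = 451 → 451 − 360 = 91°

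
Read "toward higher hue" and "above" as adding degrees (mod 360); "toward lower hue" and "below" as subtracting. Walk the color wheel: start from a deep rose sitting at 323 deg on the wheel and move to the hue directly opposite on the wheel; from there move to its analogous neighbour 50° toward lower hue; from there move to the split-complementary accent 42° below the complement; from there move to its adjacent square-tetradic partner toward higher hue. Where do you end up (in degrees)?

+180° (complement): 323 + 180 = 503 → 503 − 360 = 143°
−50° (analog 50° ↓): 143 − 50 = 93°
+138° (split-comp 42° ↓): 93 + 138 = 231°
+90° (square ↑): 231 + 90 = 321°

321°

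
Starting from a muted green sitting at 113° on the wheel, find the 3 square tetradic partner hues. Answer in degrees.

203°, 293°, and 23°

A square tetradic scheme places four hues every 90°.
113 + 90 = 203°
113 + 180 = 293°
113 + 270 = 383 → 383 − 360 = 23°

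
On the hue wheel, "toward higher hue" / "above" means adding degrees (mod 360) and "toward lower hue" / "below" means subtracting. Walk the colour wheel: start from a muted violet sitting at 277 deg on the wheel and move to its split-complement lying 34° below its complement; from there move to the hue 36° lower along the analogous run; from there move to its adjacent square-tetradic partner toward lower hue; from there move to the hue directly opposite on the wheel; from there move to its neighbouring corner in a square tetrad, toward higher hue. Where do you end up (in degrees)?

277 + 146 = 423 → 423 − 360 = 63°   (split-comp 34° ↓)
63 − 36 = 27°   (analog 36° ↓)
27 − 90 = -63 → -63 + 360 = 297°   (square ↓)
297 + 180 = 477 → 477 − 360 = 117°   (complement)
117 + 90 = 207°   (square ↑)

207°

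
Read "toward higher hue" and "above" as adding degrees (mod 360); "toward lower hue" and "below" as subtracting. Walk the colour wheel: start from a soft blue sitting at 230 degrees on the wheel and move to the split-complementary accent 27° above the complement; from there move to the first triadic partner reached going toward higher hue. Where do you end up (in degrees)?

230 + 207 = 437 → 437 − 360 = 77°   (split-comp 27° ↑)
77 + 120 = 197°   (triadic ↑)

197°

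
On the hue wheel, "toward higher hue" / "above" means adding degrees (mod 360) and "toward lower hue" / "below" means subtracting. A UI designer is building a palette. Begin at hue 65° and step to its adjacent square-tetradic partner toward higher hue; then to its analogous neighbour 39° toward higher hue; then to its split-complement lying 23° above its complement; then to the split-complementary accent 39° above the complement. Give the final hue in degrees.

256°

65 + 90 = 155°   (square ↑)
155 + 39 = 194°   (analog 39° ↑)
194 + 203 = 397 → 397 − 360 = 37°   (split-comp 23° ↑)
37 + 219 = 256°   (split-comp 39° ↑)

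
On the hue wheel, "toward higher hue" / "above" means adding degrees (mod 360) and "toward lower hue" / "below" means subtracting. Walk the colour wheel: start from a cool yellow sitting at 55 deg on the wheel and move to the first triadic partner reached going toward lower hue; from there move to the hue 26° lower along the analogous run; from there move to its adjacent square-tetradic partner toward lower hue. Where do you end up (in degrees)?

triadic ↓ −120°: 55 − 120 = -65 → -65 + 360 = 295°
analog 26° ↓ −26°: 295 − 26 = 269°
square ↓ −90°: 269 − 90 = 179°

179°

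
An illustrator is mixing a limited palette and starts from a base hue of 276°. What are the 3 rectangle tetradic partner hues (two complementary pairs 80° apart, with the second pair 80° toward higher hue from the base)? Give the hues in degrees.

356°, 96° and 176°

A rectangular tetradic uses two complementary pairs 80° apart: offsets 0°, 80°, 180°, 260°.
276 + 80 = 356°
276 + 180 = 456 → 456 − 360 = 96°
276 + 260 = 536 → 536 − 360 = 176°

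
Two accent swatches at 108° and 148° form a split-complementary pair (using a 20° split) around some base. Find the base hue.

The accents sit 20° either side of the complement, so the complement is their short-arc midpoint on the wheel.
Short-arc midpoint of 108° and 148°: 128°.
Base is 180° from the complement: 128 − 180 = -52 → -52 + 360 = 308°

308°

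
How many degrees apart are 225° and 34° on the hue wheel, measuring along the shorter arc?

|225 − 34| = 191.
The shorter arc is 360 − 191 = 169°.

169°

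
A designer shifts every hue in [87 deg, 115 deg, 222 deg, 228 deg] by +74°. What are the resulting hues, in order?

161°, 189°, 296°, 302°

87 + 74 = 161°
115 + 74 = 189°
222 + 74 = 296°
228 + 74 = 302°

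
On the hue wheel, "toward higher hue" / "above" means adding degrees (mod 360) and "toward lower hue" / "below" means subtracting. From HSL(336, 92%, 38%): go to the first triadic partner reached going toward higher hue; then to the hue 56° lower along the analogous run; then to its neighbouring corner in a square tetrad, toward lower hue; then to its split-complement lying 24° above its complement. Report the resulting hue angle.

+120° (triadic ↑): 336 + 120 = 456 → 456 − 360 = 96°
−56° (analog 56° ↓): 96 − 56 = 40°
−90° (square ↓): 40 − 90 = -50 → -50 + 360 = 310°
+204° (split-comp 24° ↑): 310 + 204 = 514 → 514 − 360 = 154°

154°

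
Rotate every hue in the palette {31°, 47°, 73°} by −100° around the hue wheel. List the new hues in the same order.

31 − 100 = -69 → -69 + 360 = 291°
47 − 100 = -53 → -53 + 360 = 307°
73 − 100 = -27 → -27 + 360 = 333°

291°, 307°, 333°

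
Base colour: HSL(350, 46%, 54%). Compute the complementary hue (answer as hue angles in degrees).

170°

The complement sits 180° across the wheel.
350 + 180 = 530 → 530 − 360 = 170°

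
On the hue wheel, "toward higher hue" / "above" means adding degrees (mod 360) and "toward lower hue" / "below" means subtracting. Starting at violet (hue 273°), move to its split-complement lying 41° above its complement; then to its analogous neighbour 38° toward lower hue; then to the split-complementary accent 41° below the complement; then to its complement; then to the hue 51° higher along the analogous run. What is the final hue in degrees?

split-comp 41° ↑ +221°: 273 + 221 = 494 → 494 − 360 = 134°
analog 38° ↓ −38°: 134 − 38 = 96°
split-comp 41° ↓ +139°: 96 + 139 = 235°
complement +180°: 235 + 180 = 415 → 415 − 360 = 55°
analog 51° ↑ +51°: 55 + 51 = 106°

106°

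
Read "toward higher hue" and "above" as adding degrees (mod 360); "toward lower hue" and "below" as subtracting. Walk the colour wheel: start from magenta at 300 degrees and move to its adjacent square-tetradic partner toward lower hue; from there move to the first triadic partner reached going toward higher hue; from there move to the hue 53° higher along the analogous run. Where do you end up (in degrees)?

−90° (square ↓): 300 − 90 = 210°
+120° (triadic ↑): 210 + 120 = 330°
+53° (analog 53° ↑): 330 + 53 = 383 → 383 − 360 = 23°

23°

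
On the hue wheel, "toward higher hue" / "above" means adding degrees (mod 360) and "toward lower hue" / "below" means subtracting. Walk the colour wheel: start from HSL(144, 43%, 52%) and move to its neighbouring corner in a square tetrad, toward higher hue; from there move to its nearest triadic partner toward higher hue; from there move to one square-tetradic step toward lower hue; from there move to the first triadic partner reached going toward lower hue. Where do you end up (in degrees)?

square ↑ +90°: 144 + 90 = 234°
triadic ↑ +120°: 234 + 120 = 354°
square ↓ −90°: 354 − 90 = 264°
triadic ↓ −120°: 264 − 120 = 144°

144°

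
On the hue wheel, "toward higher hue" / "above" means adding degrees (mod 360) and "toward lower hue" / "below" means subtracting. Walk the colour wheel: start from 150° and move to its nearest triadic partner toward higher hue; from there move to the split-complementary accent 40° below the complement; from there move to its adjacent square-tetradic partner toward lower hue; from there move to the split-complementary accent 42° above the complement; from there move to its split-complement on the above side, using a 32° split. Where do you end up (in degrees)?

triadic ↑ +120°: 150 + 120 = 270°
split-comp 40° ↓ +140°: 270 + 140 = 410 → 410 − 360 = 50°
square ↓ −90°: 50 − 90 = -40 → -40 + 360 = 320°
split-comp 42° ↑ +222°: 320 + 222 = 542 → 542 − 360 = 182°
split-comp 32° ↑ +212°: 182 + 212 = 394 → 394 − 360 = 34°

34°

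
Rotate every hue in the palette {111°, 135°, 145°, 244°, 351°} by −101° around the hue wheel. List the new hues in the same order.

111 − 101 = 10°
135 − 101 = 34°
145 − 101 = 44°
244 − 101 = 143°
351 − 101 = 250°

10°, 34°, 44°, 143°, 250°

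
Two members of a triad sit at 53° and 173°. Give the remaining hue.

A triad spaces three hues 120° apart.
The full set is {53°, 173°, 293°}.

293°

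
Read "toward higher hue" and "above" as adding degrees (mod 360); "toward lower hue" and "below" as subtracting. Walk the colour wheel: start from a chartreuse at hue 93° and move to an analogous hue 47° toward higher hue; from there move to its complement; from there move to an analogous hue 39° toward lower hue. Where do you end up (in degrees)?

281°

93 + 47 = 140°   (analog 47° ↑)
140 + 180 = 320°   (complement)
320 − 39 = 281°   (analog 39° ↓)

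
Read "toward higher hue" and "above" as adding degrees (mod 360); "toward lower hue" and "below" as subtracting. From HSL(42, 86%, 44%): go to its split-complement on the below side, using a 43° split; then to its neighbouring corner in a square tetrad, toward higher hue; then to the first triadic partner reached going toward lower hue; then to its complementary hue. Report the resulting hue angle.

split-comp 43° ↓ +137°: 42 + 137 = 179°
square ↑ +90°: 179 + 90 = 269°
triadic ↓ −120°: 269 − 120 = 149°
complement +180°: 149 + 180 = 329°

329°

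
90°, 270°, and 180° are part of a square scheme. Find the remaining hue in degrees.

0°

A square tetradic scheme places four hues every 90°.
The full set through 90° is {0°, 90°, 180°, 270°}.
Given {90°, 180°, 270°}, the missing hue is 0°.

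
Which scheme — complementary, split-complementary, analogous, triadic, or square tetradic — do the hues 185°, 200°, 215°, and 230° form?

analogous

Sort the hues: 185°, 200°, 215°, 230°.
Successive gaps around the wheel: 15°, 15°, 15°, 315°.
A run of hues at equal small steps (15°) with one large closing gap is an analogous group.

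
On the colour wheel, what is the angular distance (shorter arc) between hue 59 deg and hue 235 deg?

|59 − 235| = 176.
176 ≤ 180, so the shorter arc is 176°.

176°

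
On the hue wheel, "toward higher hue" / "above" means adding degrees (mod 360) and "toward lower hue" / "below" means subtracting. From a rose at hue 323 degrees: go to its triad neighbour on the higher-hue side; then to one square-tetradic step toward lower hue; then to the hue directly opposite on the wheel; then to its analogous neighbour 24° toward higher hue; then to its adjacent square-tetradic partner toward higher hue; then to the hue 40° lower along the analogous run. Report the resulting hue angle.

247°

triadic ↑ +120°: 323 + 120 = 443 → 443 − 360 = 83°
square ↓ −90°: 83 − 90 = -7 → -7 + 360 = 353°
complement +180°: 353 + 180 = 533 → 533 − 360 = 173°
analog 24° ↑ +24°: 173 + 24 = 197°
square ↑ +90°: 197 + 90 = 287°
analog 40° ↓ −40°: 287 − 40 = 247°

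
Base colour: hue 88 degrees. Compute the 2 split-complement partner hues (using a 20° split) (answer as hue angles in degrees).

248° and 288°

Complement of 88 degrees: 88 + 180 = 268°
268 − 20 = 248°
268 + 20 = 288°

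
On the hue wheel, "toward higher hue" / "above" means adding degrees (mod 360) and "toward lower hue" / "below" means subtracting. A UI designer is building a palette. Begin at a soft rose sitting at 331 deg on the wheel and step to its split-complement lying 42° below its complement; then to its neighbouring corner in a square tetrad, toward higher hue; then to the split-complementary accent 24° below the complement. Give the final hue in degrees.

+138° (split-comp 42° ↓): 331 + 138 = 469 → 469 − 360 = 109°
+90° (square ↑): 109 + 90 = 199°
+156° (split-comp 24° ↓): 199 + 156 = 355°

355°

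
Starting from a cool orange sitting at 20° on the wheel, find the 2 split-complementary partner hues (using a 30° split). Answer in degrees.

Split-complementary hues sit 30° either side of the complement.
Complement of 20°: 20 + 180 = 200°
200 − 30 = 170°
200 + 30 = 230°

170° and 230°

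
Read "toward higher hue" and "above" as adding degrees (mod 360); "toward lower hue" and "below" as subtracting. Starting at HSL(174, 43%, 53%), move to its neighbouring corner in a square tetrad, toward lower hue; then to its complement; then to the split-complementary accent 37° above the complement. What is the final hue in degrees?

121°

−90° (square ↓): 174 − 90 = 84°
+180° (complement): 84 + 180 = 264°
+217° (split-comp 37° ↑): 264 + 217 = 481 → 481 − 360 = 121°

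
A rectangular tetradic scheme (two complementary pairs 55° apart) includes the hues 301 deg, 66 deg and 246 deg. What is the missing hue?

A rectangular tetradic uses two complementary pairs 55° apart: offsets 0°, 55°, 180°, 235°.
Among {66°, 246°, 301°}, 246° and 66° are a 180° pair.
The remaining hue 301° needs its own complement: 301 + 180 = 481 → 481 − 360 = 121°

121°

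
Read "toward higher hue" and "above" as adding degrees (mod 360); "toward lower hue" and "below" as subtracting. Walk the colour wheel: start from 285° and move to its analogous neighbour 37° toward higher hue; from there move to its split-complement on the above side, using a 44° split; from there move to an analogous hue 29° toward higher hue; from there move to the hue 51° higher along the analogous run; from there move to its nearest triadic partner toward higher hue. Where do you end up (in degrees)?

26°

+37° (analog 37° ↑): 285 + 37 = 322°
+224° (split-comp 44° ↑): 322 + 224 = 546 → 546 − 360 = 186°
+29° (analog 29° ↑): 186 + 29 = 215°
+51° (analog 51° ↑): 215 + 51 = 266°
+120° (triadic ↑): 266 + 120 = 386 → 386 − 360 = 26°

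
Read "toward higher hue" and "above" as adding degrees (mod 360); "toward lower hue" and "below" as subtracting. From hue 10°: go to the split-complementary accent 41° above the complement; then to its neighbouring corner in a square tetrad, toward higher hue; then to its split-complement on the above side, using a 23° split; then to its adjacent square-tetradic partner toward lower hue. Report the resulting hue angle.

10 + 221 = 231°   (split-comp 41° ↑)
231 + 90 = 321°   (square ↑)
321 + 203 = 524 → 524 − 360 = 164°   (split-comp 23° ↑)
164 − 90 = 74°   (square ↓)

74°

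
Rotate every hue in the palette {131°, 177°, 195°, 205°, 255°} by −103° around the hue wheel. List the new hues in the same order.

131 − 103 = 28°
177 − 103 = 74°
195 − 103 = 92°
205 − 103 = 102°
255 − 103 = 152°

28°, 74°, 92°, 102°, 152°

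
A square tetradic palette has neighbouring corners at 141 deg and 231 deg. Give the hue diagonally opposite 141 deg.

321°

A square tetradic scheme places four hues 90° apart; opposite corners are 180° apart.
141 + 180 = 321°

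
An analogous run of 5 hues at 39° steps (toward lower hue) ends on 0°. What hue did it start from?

4 steps of 39° (toward lower hue) give a net shift of −156°.
Start = end − shift: 0 + 156 = 156°

156°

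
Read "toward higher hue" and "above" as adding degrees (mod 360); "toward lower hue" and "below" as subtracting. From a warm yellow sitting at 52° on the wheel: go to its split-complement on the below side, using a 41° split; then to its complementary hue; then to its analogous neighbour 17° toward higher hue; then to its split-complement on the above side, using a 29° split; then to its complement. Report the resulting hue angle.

+139° (split-comp 41° ↓): 52 + 139 = 191°
+180° (complement): 191 + 180 = 371 → 371 − 360 = 11°
+17° (analog 17° ↑): 11 + 17 = 28°
+209° (split-comp 29° ↑): 28 + 209 = 237°
+180° (complement): 237 + 180 = 417 → 417 − 360 = 57°

57°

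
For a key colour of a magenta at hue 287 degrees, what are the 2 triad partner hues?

A triad places three hues 120° apart.
287 + 120 = 407 → 407 − 360 = 47°
287 + 240 = 527 → 527 − 360 = 167°

47° and 167°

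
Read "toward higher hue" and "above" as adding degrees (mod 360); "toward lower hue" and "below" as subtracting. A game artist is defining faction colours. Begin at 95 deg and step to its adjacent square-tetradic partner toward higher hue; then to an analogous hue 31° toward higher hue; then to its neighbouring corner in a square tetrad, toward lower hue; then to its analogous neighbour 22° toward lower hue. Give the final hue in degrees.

104°

95 + 90 = 185°   (square ↑)
185 + 31 = 216°   (analog 31° ↑)
216 − 90 = 126°   (square ↓)
126 − 22 = 104°   (analog 22° ↓)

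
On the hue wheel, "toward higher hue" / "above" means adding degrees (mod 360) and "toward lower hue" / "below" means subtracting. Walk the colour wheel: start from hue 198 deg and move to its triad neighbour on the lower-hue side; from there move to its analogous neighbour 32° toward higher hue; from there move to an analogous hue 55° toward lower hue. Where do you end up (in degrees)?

55°

−120° (triadic ↓): 198 − 120 = 78°
+32° (analog 32° ↑): 78 + 32 = 110°
−55° (analog 55° ↓): 110 − 55 = 55°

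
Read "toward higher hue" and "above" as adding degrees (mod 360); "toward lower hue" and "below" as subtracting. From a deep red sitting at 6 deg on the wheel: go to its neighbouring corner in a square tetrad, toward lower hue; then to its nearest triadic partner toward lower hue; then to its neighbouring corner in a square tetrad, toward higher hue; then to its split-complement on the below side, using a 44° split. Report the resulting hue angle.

6 − 90 = -84 → -84 + 360 = 276°   (square ↓)
276 − 120 = 156°   (triadic ↓)
156 + 90 = 246°   (square ↑)
246 + 136 = 382 → 382 − 360 = 22°   (split-comp 44° ↓)

22°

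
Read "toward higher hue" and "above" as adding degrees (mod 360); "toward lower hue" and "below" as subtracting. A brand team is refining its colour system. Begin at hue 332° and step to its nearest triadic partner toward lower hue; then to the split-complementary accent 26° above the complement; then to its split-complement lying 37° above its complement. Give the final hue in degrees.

332 − 120 = 212°   (triadic ↓)
212 + 206 = 418 → 418 − 360 = 58°   (split-comp 26° ↑)
58 + 217 = 275°   (split-comp 37° ↑)

275°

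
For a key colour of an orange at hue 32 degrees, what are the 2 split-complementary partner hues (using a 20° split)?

192° and 232°

Split-complementary hues sit 20° either side of the complement.
Complement of 32 degrees: 32 + 180 = 212°
212 − 20 = 192°
212 + 20 = 232°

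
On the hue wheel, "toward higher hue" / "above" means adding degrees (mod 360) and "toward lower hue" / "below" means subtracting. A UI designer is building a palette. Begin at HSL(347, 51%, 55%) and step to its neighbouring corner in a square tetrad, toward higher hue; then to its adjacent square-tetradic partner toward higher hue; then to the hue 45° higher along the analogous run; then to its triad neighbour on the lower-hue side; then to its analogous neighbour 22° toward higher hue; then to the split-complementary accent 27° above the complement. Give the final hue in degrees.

347 + 90 = 437 → 437 − 360 = 77°   (square ↑)
77 + 90 = 167°   (square ↑)
167 + 45 = 212°   (analog 45° ↑)
212 − 120 = 92°   (triadic ↓)
92 + 22 = 114°   (analog 22° ↑)
114 + 207 = 321°   (split-comp 27° ↑)

321°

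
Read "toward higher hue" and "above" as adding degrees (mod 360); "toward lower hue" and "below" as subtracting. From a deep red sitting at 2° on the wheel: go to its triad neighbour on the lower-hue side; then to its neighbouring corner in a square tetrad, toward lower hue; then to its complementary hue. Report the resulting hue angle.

−120° (triadic ↓): 2 − 120 = -118 → -118 + 360 = 242°
−90° (square ↓): 242 − 90 = 152°
+180° (complement): 152 + 180 = 332°

332°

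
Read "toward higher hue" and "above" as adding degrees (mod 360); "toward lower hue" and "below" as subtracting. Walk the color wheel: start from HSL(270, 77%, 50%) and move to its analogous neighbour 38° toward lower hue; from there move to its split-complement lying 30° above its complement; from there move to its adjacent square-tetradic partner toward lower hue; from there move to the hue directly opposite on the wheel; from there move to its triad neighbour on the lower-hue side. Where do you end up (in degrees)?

analog 38° ↓ −38°: 270 − 38 = 232°
split-comp 30° ↑ +210°: 232 + 210 = 442 → 442 − 360 = 82°
square ↓ −90°: 82 − 90 = -8 → -8 + 360 = 352°
complement +180°: 352 + 180 = 532 → 532 − 360 = 172°
triadic ↓ −120°: 172 − 120 = 52°

52°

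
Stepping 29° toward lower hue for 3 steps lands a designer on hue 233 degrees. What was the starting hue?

3 steps of 29° (toward lower hue) give a net shift of −87°.
Start = end − shift: 233 + 87 = 320°

320°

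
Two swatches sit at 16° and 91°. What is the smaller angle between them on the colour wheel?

75°

|16 − 91| = 75.
75 ≤ 180, so the shorter arc is 75°.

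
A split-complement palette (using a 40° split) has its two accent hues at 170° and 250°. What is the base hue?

30°

The accents sit 40° either side of the complement, so the complement is their short-arc midpoint on the wheel.
Short-arc midpoint of 170° and 250°: 210°.
Base is 180° from the complement: 210 − 180 = 30°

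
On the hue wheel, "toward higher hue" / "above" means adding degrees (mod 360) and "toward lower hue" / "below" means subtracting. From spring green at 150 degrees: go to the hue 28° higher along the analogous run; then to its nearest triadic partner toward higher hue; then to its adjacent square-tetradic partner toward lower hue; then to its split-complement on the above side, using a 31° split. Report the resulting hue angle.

150 + 28 = 178°   (analog 28° ↑)
178 + 120 = 298°   (triadic ↑)
298 − 90 = 208°   (square ↓)
208 + 211 = 419 → 419 − 360 = 59°   (split-comp 31° ↑)

59°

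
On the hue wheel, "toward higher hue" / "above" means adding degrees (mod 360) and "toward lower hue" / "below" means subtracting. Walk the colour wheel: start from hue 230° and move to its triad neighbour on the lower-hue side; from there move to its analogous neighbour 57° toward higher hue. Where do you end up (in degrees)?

167°

triadic ↓ −120°: 230 − 120 = 110°
analog 57° ↑ +57°: 110 + 57 = 167°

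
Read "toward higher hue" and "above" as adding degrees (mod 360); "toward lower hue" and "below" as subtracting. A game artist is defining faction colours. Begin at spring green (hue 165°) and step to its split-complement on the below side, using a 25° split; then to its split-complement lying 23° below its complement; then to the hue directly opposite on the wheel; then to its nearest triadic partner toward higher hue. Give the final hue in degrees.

+155° (split-comp 25° ↓): 165 + 155 = 320°
+157° (split-comp 23° ↓): 320 + 157 = 477 → 477 − 360 = 117°
+180° (complement): 117 + 180 = 297°
+120° (triadic ↑): 297 + 120 = 417 → 417 − 360 = 57°

57°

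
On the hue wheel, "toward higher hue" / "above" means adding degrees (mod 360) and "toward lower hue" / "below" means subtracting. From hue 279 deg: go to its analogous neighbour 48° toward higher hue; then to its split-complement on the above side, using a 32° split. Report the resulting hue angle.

179°

+48° (analog 48° ↑): 279 + 48 = 327°
+212° (split-comp 32° ↑): 327 + 212 = 539 → 539 − 360 = 179°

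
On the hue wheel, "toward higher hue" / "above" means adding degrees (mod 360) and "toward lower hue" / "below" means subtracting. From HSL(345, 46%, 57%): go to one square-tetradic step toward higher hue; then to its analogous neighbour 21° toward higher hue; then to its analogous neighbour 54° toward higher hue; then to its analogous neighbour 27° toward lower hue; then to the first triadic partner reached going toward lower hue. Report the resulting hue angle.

3°

345 + 90 = 435 → 435 − 360 = 75°   (square ↑)
75 + 21 = 96°   (analog 21° ↑)
96 + 54 = 150°   (analog 54° ↑)
150 − 27 = 123°   (analog 27° ↓)
123 − 120 = 3°   (triadic ↓)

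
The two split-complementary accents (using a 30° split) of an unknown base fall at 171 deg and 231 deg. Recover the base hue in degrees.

The accents sit 30° either side of the complement, so the complement is their short-arc midpoint on the wheel.
Short-arc midpoint of 171° and 231°: 201°.
Base is 180° from the complement: 201 − 180 = 21°

21°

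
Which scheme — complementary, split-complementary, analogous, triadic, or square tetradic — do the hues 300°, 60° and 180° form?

Sort the hues: 60°, 180°, 300°.
Successive gaps around the wheel: 120°, 120°, 120°.
Three hues equally spaced 120° apart form a triad.

triadic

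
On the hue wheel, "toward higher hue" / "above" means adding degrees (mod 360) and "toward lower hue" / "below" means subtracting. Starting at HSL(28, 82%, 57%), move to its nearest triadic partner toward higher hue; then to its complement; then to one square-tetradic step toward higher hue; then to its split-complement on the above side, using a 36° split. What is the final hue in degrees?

+120° (triadic ↑): 28 + 120 = 148°
+180° (complement): 148 + 180 = 328°
+90° (square ↑): 328 + 90 = 418 → 418 − 360 = 58°
+216° (split-comp 36° ↑): 58 + 216 = 274°

274°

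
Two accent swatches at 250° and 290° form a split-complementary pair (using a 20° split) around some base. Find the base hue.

The accents sit 20° either side of the complement, so the complement is their short-arc midpoint on the wheel.
Short-arc midpoint of 250° and 290°: 270°.
Base is 180° from the complement: 270 − 180 = 90°

90°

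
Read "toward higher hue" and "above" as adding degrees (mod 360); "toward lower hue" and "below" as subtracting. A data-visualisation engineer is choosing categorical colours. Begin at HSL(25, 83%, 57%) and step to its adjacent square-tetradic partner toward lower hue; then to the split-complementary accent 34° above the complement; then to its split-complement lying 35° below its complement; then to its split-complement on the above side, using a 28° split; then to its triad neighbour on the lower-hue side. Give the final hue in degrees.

22°

25 − 90 = -65 → -65 + 360 = 295°   (square ↓)
295 + 214 = 509 → 509 − 360 = 149°   (split-comp 34° ↑)
149 + 145 = 294°   (split-comp 35° ↓)
294 + 208 = 502 → 502 − 360 = 142°   (split-comp 28° ↑)
142 − 120 = 22°   (triadic ↓)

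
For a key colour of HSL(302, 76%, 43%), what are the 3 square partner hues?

A square tetradic scheme places four hues every 90°.
302 + 90 = 392 → 392 − 360 = 32°
302 + 180 = 482 → 482 − 360 = 122°
302 + 270 = 572 → 572 − 360 = 212°

32°, 122° and 212°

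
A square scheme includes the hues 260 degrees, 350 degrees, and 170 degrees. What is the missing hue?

80°

A square tetradic scheme places four hues every 90°.
The full set through 170° is {80°, 170°, 260°, 350°}.
Given {170°, 260°, 350°}, the missing hue is 80°.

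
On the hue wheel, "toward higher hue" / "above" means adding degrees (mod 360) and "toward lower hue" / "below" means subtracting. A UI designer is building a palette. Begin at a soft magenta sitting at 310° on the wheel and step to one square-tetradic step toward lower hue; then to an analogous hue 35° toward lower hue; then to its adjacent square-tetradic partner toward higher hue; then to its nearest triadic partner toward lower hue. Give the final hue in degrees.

−90° (square ↓): 310 − 90 = 220°
−35° (analog 35° ↓): 220 − 35 = 185°
+90° (square ↑): 185 + 90 = 275°
−120° (triadic ↓): 275 − 120 = 155°

155°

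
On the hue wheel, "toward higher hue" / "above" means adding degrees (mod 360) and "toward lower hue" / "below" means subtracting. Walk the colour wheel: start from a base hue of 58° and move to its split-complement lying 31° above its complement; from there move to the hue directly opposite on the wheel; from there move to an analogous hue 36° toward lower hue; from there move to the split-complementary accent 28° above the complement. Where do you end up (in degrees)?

261°

split-comp 31° ↑ +211°: 58 + 211 = 269°
complement +180°: 269 + 180 = 449 → 449 − 360 = 89°
analog 36° ↓ −36°: 89 − 36 = 53°
split-comp 28° ↑ +208°: 53 + 208 = 261°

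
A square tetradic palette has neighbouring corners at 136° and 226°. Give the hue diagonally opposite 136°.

316°

A square tetradic scheme places four hues 90° apart; opposite corners are 180° apart.
136 + 180 = 316°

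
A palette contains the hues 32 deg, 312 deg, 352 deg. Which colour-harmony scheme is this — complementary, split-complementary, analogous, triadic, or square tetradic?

Sort the hues: 32°, 312°, 352°.
Successive gaps around the wheel: 280°, 40°, 40°.
A run of hues at equal small steps (40°) with one large closing gap is an analogous group.

analogous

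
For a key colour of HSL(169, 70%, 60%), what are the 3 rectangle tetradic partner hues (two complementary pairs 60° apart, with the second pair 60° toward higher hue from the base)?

A rectangular tetradic uses two complementary pairs 60° apart: offsets 0°, 60°, 180°, 240°.
169 + 60 = 229°
169 + 180 = 349°
169 + 240 = 409 → 409 − 360 = 49°

229°, 349°, 49°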